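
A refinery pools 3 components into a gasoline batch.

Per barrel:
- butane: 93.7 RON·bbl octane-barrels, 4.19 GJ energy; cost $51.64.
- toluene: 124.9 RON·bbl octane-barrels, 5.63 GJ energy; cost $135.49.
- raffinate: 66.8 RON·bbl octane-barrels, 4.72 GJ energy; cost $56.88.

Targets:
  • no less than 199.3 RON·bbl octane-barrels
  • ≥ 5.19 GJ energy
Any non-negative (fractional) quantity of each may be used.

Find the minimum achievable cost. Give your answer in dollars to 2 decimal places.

$109.84

Treat it as an LP. Let x1 = barrels of butane, x2 = barrels of toluene, x3 = barrels of raffinate.
min 51.64x1 + 135.49x2 + 56.88x3 with:
  93.7x1 + 124.9x2 + 66.8x3 ≥ 199.3   (octane-barrels)
  4.19x1 + 5.63x2 + 4.72x3 ≥ 5.19   (energy)
  x1, x2, x3 ≥ 0.
At the optimum only butane is positive (toluene, raffinate = 0). The octane-barrels requirement is met with equality.
Optimal quantities: butane = 2.127 barrels.
Hence cost = 51.64·2.127 = $109.8383.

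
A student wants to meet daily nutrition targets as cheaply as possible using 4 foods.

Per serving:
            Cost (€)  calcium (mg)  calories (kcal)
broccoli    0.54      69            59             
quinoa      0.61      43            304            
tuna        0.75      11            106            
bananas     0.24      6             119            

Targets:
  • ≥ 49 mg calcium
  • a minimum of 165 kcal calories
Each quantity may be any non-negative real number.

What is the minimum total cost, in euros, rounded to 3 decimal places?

€0.509

Set it up as a linear program. Let x1 = servings of broccoli, x2 = servings of quinoa, x3 = servings of tuna, x4 = servings of bananas.
min 0.54x1 + 0.61x2 + 0.75x3 + 0.24x4 subject to:
  69x1 + 43x2 + 11x3 + 6x4 ≥ 49   (calcium)
  59x1 + 304x2 + 106x3 + 119x4 ≥ 165   (calories)
  x1, x2, x3, x4 ≥ 0.
The cheapest feasible vertex uses only broccoli, quinoa; tuna, bananas are not used. There the calcium and calories constraints are tight.
Solving gives x1 = 0.42307, x2 = 0.46065.
Hence cost = 0.54·0.42307 + 0.61·0.46065 = €0.50945.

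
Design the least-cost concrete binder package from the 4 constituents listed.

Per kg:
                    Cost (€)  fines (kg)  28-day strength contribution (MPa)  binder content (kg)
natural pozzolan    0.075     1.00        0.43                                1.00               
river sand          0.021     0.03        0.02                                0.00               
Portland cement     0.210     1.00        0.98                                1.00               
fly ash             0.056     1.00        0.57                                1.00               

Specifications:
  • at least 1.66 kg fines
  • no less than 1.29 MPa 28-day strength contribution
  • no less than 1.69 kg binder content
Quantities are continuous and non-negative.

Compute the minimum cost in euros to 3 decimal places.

€0.127

Set it up as a linear program. Let x1 = kg of natural pozzolan, x2 = kg of river sand, x3 = kg of Portland cement, x4 = kg of fly ash.
Minimise 0.075x1 + 0.021x2 + 0.21x3 + 0.056x4 with:
  1x1 + 0.03x2 + 1x3 + 1x4 ≥ 1.66   (fines)
  0.43x1 + 0.02x2 + 0.98x3 + 0.57x4 ≥ 1.29   (28-day strength contribution)
  1x1 + 1x3 + 1x4 ≥ 1.69   (binder content)
  x1, x2, x3, x4 ≥ 0.
The cheapest feasible vertex uses only fly ash; natural pozzolan, river sand, Portland cement are not used. There the 28-day strength contribution constraint is tight.
Solving gives x4 = 2.263.
Hence cost = 0.056·2.263 = €0.12673.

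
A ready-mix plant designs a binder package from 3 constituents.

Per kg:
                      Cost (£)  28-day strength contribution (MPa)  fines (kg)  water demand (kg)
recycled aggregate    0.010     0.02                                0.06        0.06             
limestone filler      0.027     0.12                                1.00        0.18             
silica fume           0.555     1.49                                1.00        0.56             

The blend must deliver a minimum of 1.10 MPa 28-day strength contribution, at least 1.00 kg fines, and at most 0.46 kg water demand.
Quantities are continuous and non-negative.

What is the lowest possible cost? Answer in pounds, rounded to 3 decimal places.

Let x1 = kg of recycled aggregate, x2 = kg of limestone filler, x3 = kg of silica fume.
Minimize 0.01x1 + 0.027x2 + 0.555x3 s.t.:
  0.02x1 + 0.12x2 + 1.49x3 ≥ 1.1   (28-day strength contribution)
  0.06x1 + 1x2 + 1x3 ≥ 1   (fines)
  0.06x1 + 0.18x2 + 0.56x3 ≤ 0.46   (water demand)
  x1, x2, x3 ≥ 0.
The minimum-cost mix takes nothing from recycled aggregate — only limestone filler, silica fume. There the 28-day strength contribution and water demand constraints are tight.
That vertex is x2 = 0.3453, x3 = 0.7104.
Total cost: 0.027·0.3453 + 0.555·0.7104 = 0.40360.

£0.404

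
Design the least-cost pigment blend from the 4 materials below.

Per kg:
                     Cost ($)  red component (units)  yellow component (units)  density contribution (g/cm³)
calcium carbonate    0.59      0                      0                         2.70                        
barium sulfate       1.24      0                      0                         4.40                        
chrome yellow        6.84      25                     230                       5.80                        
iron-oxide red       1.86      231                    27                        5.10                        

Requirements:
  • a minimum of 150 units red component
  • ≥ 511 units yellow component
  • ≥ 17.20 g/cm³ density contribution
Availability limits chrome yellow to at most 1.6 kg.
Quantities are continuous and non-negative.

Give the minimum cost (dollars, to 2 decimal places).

$20.80

Let x1 = kg of calcium carbonate, x2 = kg of barium sulfate, x3 = kg of chrome yellow, x4 = kg of iron-oxide red.
Minimize 0.59x1 + 1.24x2 + 6.84x3 + 1.86x4 subject to:
  25x3 + 231x4 ≥ 150   (red component)
  230x3 + 27x4 ≥ 511   (yellow component)
  2.7x1 + 4.4x2 + 5.8x3 + 5.1x4 ≥ 17.2   (density contribution)
  x3 ≤ 1.6
  x1, x2, x3, x4 ≥ 0.
The cheapest feasible vertex uses only chrome yellow, iron-oxide red; calcium carbonate, barium sulfate are not used. Binding constraints: yellow component and the chrome yellow cap.
Optimal quantities: chrome yellow = 1.6 kg, iron-oxide red = 5.2963 kg.
Objective = 6.84·1.6 + 1.86·5.2963 = 20.7951.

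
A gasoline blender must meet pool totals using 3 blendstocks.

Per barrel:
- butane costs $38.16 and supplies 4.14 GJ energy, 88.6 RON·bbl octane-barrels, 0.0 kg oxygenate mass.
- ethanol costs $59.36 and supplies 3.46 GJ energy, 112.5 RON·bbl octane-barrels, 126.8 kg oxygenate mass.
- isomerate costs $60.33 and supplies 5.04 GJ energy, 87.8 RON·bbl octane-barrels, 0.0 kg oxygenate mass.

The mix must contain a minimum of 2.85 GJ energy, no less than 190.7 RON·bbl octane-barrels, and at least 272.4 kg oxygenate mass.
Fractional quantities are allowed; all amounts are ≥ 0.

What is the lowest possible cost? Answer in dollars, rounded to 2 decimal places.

$127.52

Let x1 = barrels of butane, x2 = barrels of ethanol, x3 = barrels of isomerate.
min 38.16x1 + 59.36x2 + 60.33x3 s.t.:
  4.14x1 + 3.46x2 + 5.04x3 ≥ 2.85   (energy)
  88.6x1 + 112.5x2 + 87.8x3 ≥ 190.7   (octane-barrels)
  126.8x2 ≥ 272.4   (oxygenate mass)
  x1, x2, x3 ≥ 0.
The minimum-cost mix takes nothing from butane, isomerate — only ethanol. Binding constraint: oxygenate mass.
Solving gives x2 = 2.1483.
Hence cost = 59.36·2.1483 = $127.5231.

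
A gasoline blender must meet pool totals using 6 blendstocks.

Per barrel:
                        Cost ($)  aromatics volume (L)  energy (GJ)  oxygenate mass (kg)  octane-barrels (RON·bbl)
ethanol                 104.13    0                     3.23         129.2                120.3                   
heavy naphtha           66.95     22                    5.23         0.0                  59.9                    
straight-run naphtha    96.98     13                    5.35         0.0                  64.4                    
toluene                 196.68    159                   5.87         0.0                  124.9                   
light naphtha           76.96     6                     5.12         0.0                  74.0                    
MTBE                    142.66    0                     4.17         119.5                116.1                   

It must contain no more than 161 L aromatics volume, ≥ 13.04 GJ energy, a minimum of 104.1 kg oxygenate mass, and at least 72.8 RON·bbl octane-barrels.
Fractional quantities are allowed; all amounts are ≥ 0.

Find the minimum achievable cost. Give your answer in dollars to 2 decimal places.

This is a linear program. Let x1 = barrels of ethanol, x2 = barrels of heavy naphtha, x3 = barrels of straight-run naphtha, x4 = barrels of toluene, x5 = barrels of light naphtha, x6 = barrels of MTBE.
Minimise 104.13x1 + 66.95x2 + 96.98x3 + 196.68x4 + 76.96x5 + 142.66x6 with:
  22x2 + 13x3 + 159x4 + 6x5 ≤ 161   (aromatics volume)
  3.23x1 + 5.23x2 + 5.35x3 + 5.87x4 + 5.12x5 + 4.17x6 ≥ 13.04   (energy)
  129.2x1 + 119.5x6 ≥ 104.1   (oxygenate mass)
  120.3x1 + 59.9x2 + 64.4x3 + 124.9x4 + 74x5 + 116.1x6 ≥ 72.8   (octane-barrels)
  x1, x2, x3, x4, x5, x6 ≥ 0.
The cheapest feasible vertex uses only ethanol, heavy naphtha; straight-run naphtha, toluene, light naphtha, MTBE are not used. Binding constraints: energy and oxygenate mass.
So ethanol = 0.80573 barrels, heavy naphtha = 1.9957 barrels.
Total cost: 104.13·0.80573 + 66.95·1.9957 = 217.5128.

$217.51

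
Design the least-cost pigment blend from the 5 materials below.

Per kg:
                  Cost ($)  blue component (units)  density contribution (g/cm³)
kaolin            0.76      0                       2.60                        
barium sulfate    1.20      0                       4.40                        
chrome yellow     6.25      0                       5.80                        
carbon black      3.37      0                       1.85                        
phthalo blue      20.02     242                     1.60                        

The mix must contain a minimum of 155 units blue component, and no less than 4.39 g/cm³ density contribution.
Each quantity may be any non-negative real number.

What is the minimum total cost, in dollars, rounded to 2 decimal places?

Treat it as an LP. Let x1 = kg of kaolin, x2 = kg of barium sulfate, x3 = kg of chrome yellow, x4 = kg of carbon black, x5 = kg of phthalo blue.
Minimise 0.76x1 + 1.2x2 + 6.25x3 + 3.37x4 + 20.02x5 subject to:
  242x5 ≥ 155   (blue component)
  2.6x1 + 4.4x2 + 5.8x3 + 1.85x4 + 1.6x5 ≥ 4.39   (density contribution)
  x1, x2, x3, x4, x5 ≥ 0.
The cheapest feasible vertex uses only barium sulfate, phthalo blue; kaolin, chrome yellow, carbon black are not used. Binding constraints: blue component and density contribution.
That vertex is x2 = 0.7648, x5 = 0.6405.
Cost = 1.2·0.7648 + 20.02·0.6405 = 13.7406.

$13.74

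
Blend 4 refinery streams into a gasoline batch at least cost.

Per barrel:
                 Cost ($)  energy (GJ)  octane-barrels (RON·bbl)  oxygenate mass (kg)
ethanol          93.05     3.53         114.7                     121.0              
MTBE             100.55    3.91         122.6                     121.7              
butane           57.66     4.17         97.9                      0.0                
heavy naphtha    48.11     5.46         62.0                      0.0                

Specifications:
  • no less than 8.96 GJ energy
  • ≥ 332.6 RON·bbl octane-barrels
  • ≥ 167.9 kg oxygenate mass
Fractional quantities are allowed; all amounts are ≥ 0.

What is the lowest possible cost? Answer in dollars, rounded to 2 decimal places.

$231.27

Treat it as an LP. Let x1 = barrels of ethanol, x2 = barrels of MTBE, x3 = barrels of butane, x4 = barrels of heavy naphtha.
min 93.05x1 + 100.55x2 + 57.66x3 + 48.11x4 s.t.:
  3.53x1 + 3.91x2 + 4.17x3 + 5.46x4 ≥ 8.96   (energy)
  114.7x1 + 122.6x2 + 97.9x3 + 62x4 ≥ 332.6   (octane-barrels)
  121x1 + 121.7x2 ≥ 167.9   (oxygenate mass)
  x1, x2, x3, x4 ≥ 0.
The optimal basis is {ethanol, butane}; MTBE, heavy naphtha drop out. The octane-barrels and oxygenate mass requirements are met with equality.
So ethanol = 1.3876 barrels, butane = 1.7716 barrels.
Hence cost = 93.05·1.3876 + 57.66·1.7716 = $231.2666.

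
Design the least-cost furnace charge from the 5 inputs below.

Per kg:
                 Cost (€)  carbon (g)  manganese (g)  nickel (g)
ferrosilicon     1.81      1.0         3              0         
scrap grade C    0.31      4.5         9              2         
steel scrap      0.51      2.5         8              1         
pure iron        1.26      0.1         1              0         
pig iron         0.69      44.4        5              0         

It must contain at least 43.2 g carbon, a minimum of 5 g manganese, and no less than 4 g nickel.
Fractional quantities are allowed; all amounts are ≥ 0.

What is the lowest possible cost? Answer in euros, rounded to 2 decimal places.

€1.15

Let x1 = kg of ferrosilicon, x2 = kg of scrap grade C, x3 = kg of steel scrap, x4 = kg of pure iron, x5 = kg of pig iron.
Minimize 1.81x1 + 0.31x2 + 0.51x3 + 1.26x4 + 0.69x5 subject to:
  1x1 + 4.5x2 + 2.5x3 + 0.1x4 + 44.4x5 ≥ 43.2   (carbon)
  3x1 + 9x2 + 8x3 + 1x4 + 5x5 ≥ 5   (manganese)
  2x2 + 1x3 ≥ 4   (nickel)
  x1, x2, x3, x4, x5 ≥ 0.
The cheapest feasible vertex uses only scrap grade C, pig iron; ferrosilicon, steel scrap, pure iron are not used. The carbon and nickel requirements are met with equality.
Solving gives x2 = 2, x5 = 0.7703.
Hence cost = 0.31·2 + 0.69·0.7703 = €1.1515.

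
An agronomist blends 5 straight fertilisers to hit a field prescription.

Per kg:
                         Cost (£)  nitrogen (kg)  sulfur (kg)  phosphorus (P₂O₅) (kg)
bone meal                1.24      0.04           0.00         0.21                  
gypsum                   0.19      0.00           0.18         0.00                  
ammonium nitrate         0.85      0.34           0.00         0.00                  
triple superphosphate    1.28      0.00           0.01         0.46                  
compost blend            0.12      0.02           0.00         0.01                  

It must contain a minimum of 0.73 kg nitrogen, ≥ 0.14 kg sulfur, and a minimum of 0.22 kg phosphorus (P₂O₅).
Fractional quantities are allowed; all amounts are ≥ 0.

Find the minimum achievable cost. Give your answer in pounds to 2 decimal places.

£2.58

This is a linear program. Let x1 = kg of bone meal, x2 = kg of gypsum, x3 = kg of ammonium nitrate, x4 = kg of triple superphosphate, x5 = kg of compost blend.
min 1.24x1 + 0.19x2 + 0.85x3 + 1.28x4 + 0.12x5 subject to:
  0.04x1 + 0.34x3 + 0.02x5 ≥ 0.73   (nitrogen)
  0.18x2 + 0.01x4 ≥ 0.14   (sulfur)
  0.21x1 + 0.46x4 + 0.01x5 ≥ 0.22   (phosphorus (P₂O₅))
  x1, x2, x3, x4, x5 ≥ 0.
At the optimum only gypsum, ammonium nitrate, triple superphosphate are positive (bone meal, compost blend = 0). The nitrogen, sulfur, phosphorus (P₂O₅) requirements are met with equality.
Optimal quantities: gypsum = 0.7512 kg, ammonium nitrate = 2.147 kg, triple superphosphate = 0.4783 kg.
Cost = 0.19·0.7512 + 0.85·2.147 + 1.28·0.4783 = 2.5799.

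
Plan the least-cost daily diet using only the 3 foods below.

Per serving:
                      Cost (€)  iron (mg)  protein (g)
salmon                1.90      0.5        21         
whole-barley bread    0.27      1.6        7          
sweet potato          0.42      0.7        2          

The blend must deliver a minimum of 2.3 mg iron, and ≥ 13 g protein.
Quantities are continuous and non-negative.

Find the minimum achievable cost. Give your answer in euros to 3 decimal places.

Let x1 = servings of salmon, x2 = servings of whole-barley bread, x3 = servings of sweet potato.
Minimise 1.9x1 + 0.27x2 + 0.42x3 subject to:
  0.5x1 + 1.6x2 + 0.7x3 ≥ 2.3   (iron)
  21x1 + 7x2 + 2x3 ≥ 13   (protein)
  x1, x2, x3 ≥ 0.
The optimal basis is {whole-barley bread}; salmon, sweet potato drop out. There the protein constraint is tight.
Solving gives x2 = 1.857.
Cost = 0.27·1.857 = 0.50139.

€0.501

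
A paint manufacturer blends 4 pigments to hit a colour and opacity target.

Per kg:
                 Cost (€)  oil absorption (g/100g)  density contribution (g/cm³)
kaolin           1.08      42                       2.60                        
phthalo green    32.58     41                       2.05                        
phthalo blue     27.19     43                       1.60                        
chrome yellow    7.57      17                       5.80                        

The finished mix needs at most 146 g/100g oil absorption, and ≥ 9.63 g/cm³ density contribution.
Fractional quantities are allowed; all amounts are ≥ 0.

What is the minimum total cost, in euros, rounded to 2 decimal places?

This is a linear program. Let x1 = kg of kaolin, x2 = kg of phthalo green, x3 = kg of phthalo blue, x4 = kg of chrome yellow.
Minimize 1.08x1 + 32.58x2 + 27.19x3 + 7.57x4 s.t.:
  42x1 + 41x2 + 43x3 + 17x4 ≤ 146   (oil absorption)
  2.6x1 + 2.05x2 + 1.6x3 + 5.8x4 ≥ 9.63   (density contribution)
  x1, x2, x3, x4 ≥ 0.
At the optimum only kaolin, chrome yellow are positive (phthalo green, phthalo blue = 0). Binding constraints: oil absorption and density contribution.
Optimal quantities: kaolin = 3.426 kg, chrome yellow = 0.1247 kg.
Objective = 1.08·3.426 + 7.57·0.1247 = 4.6441.

€4.64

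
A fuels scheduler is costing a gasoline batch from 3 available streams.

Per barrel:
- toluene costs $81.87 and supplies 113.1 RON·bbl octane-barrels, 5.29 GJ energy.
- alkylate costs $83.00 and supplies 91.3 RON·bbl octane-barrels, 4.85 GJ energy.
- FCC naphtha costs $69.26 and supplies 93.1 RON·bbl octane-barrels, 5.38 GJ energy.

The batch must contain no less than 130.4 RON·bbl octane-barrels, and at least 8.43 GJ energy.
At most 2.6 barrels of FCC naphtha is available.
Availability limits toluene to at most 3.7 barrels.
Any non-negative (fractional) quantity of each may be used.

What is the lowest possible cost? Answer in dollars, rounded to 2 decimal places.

$108.52

Treat it as an LP. Let x1 = barrels of toluene, x2 = barrels of alkylate, x3 = barrels of FCC naphtha.
min 81.87x1 + 83x2 + 69.26x3 s.t.:
  113.1x1 + 91.3x2 + 93.1x3 ≥ 130.4   (octane-barrels)
  5.29x1 + 4.85x2 + 5.38x3 ≥ 8.43   (energy)
  x3 ≤ 2.6
  x1 ≤ 3.7
  x1, x2, x3 ≥ 0.
The optimal basis is {FCC naphtha}; toluene, alkylate drop out. The energy requirement is met with equality.
Solving gives x3 = 1.5669.
Objective = 69.26·1.5669 = 108.5235.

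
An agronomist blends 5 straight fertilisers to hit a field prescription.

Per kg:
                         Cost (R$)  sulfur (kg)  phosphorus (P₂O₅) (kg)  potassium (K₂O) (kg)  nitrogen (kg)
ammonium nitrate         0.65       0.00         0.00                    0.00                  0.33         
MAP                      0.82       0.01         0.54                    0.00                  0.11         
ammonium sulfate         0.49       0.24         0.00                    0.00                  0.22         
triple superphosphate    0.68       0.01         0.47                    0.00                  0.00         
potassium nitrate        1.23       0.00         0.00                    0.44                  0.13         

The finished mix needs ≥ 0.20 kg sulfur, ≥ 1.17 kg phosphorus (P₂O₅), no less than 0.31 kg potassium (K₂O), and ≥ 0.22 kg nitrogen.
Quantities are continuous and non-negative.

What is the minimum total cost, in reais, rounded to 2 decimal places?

Let x1 = kg of ammonium nitrate, x2 = kg of MAP, x3 = kg of ammonium sulfate, x4 = kg of triple superphosphate, x5 = kg of potassium nitrate.
Minimize 0.65x1 + 0.82x2 + 0.49x3 + 0.68x4 + 1.23x5 subject to:
  0.01x2 + 0.24x3 + 0.01x4 ≥ 0.2   (sulfur)
  0.54x2 + 0.47x4 ≥ 1.17   (phosphorus (P₂O₅))
  0.44x5 ≥ 0.31   (potassium (K₂O))
  0.33x1 + 0.11x2 + 0.22x3 + 0.13x5 ≥ 0.22   (nitrogen)
  x1, x2, x3, x4, x5 ≥ 0.
The cheapest feasible vertex uses only ammonium sulfate, triple superphosphate, potassium nitrate; ammonium nitrate, MAP are not used. The sulfur, phosphorus (P₂O₅), potassium (K₂O) requirements are met with equality.
Optimal quantities: ammonium sulfate = 0.7296 kg, triple superphosphate = 2.489 kg, potassium nitrate = 0.7045 kg.
Total cost: 0.49·0.7296 + 0.68·2.489 + 1.23·0.7045 = 2.9166.

R$2.92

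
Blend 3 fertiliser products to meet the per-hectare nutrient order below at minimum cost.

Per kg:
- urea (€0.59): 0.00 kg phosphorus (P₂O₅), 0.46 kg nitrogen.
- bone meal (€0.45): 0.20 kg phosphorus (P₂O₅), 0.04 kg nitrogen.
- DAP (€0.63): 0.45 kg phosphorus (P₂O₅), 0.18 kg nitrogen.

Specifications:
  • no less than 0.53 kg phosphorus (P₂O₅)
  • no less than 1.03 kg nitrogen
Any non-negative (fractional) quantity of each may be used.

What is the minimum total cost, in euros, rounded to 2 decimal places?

€1.79

Let x1 = kg of urea, x2 = kg of bone meal, x3 = kg of DAP.
Minimize 0.59x1 + 0.45x2 + 0.63x3 s.t.:
  0.2x2 + 0.45x3 ≥ 0.53   (phosphorus (P₂O₅))
  0.46x1 + 0.04x2 + 0.18x3 ≥ 1.03   (nitrogen)
  x1, x2, x3 ≥ 0.
The minimum-cost mix takes nothing from bone meal — only urea, DAP. The phosphorus (P₂O₅) and nitrogen requirements are met with equality.
So urea = 1.778 kg, DAP = 1.178 kg.
Cost = 0.59·1.778 + 0.63·1.178 = 1.7912.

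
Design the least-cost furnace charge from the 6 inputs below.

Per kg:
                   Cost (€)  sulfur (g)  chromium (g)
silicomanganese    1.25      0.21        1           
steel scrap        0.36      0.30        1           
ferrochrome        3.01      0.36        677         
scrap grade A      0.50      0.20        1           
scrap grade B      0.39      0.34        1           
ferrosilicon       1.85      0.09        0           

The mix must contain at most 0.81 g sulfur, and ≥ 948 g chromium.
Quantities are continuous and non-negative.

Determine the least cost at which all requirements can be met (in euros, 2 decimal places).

Let x1 = kg of silicomanganese, x2 = kg of steel scrap, x3 = kg of ferrochrome, x4 = kg of scrap grade A, x5 = kg of scrap grade B, x6 = kg of ferrosilicon.
min 1.25x1 + 0.36x2 + 3.01x3 + 0.5x4 + 0.39x5 + 1.85x6 subject to:
  0.21x1 + 0.3x2 + 0.36x3 + 0.2x4 + 0.34x5 + 0.09x6 ≤ 0.81   (sulfur)
  1x1 + 1x2 + 677x3 + 1x4 + 1x5 ≥ 948   (chromium)
  x1, x2, x3, x4, x5, x6 ≥ 0.
The optimal basis is {ferrochrome}; silicomanganese, steel scrap, scrap grade A, scrap grade B, ferrosilicon drop out. There the chromium constraint is tight.
Solving gives x3 = 1.4.
Cost = 3.01·1.4 = 4.2140.

€4.21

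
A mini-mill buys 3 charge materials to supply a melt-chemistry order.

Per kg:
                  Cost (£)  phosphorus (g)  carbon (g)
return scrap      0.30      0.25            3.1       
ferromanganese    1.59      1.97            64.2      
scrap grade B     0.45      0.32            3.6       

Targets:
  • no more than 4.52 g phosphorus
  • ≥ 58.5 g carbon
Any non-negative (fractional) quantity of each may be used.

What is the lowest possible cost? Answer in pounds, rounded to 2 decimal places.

£1.45

This is a linear program. Let x1 = kg of return scrap, x2 = kg of ferromanganese, x3 = kg of scrap grade B.
Minimise 0.3x1 + 1.59x2 + 0.45x3 with:
  0.25x1 + 1.97x2 + 0.32x3 ≤ 4.52   (phosphorus)
  3.1x1 + 64.2x2 + 3.6x3 ≥ 58.5   (carbon)
  x1, x2, x3 ≥ 0.
The minimum-cost mix takes nothing from return scrap, scrap grade B — only ferromanganese. There the carbon constraint is tight.
That vertex is x2 = 0.9112.
Objective = 1.59·0.9112 = 1.4488.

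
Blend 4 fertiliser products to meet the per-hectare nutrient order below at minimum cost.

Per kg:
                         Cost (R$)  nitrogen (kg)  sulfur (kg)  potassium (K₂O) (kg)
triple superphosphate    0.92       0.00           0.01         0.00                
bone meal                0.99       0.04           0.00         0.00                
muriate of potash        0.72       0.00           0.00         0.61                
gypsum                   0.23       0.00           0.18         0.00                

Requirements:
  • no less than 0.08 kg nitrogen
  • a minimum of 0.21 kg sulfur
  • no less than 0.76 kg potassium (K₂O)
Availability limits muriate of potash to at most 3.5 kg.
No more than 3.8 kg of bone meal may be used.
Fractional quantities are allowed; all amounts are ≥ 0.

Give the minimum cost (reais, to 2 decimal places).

Set it up as a linear program. Let x1 = kg of triple superphosphate, x2 = kg of bone meal, x3 = kg of muriate of potash, x4 = kg of gypsum.
min 0.92x1 + 0.99x2 + 0.72x3 + 0.23x4 s.t.:
  0.04x2 ≥ 0.08   (nitrogen)
  0.01x1 + 0.18x4 ≥ 0.21   (sulfur)
  0.61x3 ≥ 0.76   (potassium (K₂O))
  x3 ≤ 3.5
  x2 ≤ 3.8
  x1, x2, x3, x4 ≥ 0.
At the optimum only bone meal, muriate of potash, gypsum are positive (triple superphosphate = 0). There the nitrogen, sulfur, potassium (K₂O) constraints are tight.
Optimal quantities: bone meal = 2 kg, muriate of potash = 1.246 kg, gypsum = 1.167 kg.
Total cost: 0.99·2 + 0.72·1.246 + 0.23·1.167 = 3.1455.

R$3.15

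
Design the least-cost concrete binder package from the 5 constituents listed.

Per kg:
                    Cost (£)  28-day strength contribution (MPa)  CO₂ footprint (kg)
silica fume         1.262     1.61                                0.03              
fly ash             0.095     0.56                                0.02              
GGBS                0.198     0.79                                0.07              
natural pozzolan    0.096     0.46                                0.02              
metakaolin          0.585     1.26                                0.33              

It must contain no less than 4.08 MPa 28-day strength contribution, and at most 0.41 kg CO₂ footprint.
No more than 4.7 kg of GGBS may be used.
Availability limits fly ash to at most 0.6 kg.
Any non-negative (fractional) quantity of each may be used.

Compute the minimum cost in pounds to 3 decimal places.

£0.838

Let x1 = kg of silica fume, x2 = kg of fly ash, x3 = kg of GGBS, x4 = kg of natural pozzolan, x5 = kg of metakaolin.
min 1.262x1 + 0.095x2 + 0.198x3 + 0.096x4 + 0.585x5 s.t.:
  1.61x1 + 0.56x2 + 0.79x3 + 0.46x4 + 1.26x5 ≥ 4.08   (28-day strength contribution)
  0.03x1 + 0.02x2 + 0.07x3 + 0.02x4 + 0.33x5 ≤ 0.41   (CO₂ footprint)
  x3 ≤ 4.7
  x2 ≤ 0.6
  x1, x2, x3, x4, x5 ≥ 0.
The cheapest feasible vertex uses only fly ash, natural pozzolan; silica fume, GGBS, metakaolin are not used. There the 28-day strength contribution and the fly ash cap constraints are tight.
Optimal quantities: fly ash = 0.6 kg, natural pozzolan = 8.139 kg.
Objective = 0.095·0.6 + 0.096·8.139 = 0.83834.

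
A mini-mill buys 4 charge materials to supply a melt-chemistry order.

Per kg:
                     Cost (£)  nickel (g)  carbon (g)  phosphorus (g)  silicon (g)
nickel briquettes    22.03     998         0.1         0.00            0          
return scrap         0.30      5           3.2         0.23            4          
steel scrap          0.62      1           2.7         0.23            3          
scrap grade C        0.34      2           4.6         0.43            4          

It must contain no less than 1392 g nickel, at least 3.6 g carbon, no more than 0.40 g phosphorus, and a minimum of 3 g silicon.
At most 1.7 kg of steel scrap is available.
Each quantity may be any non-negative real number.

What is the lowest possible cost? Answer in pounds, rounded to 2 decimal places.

£30.93

Let x1 = kg of nickel briquettes, x2 = kg of return scrap, x3 = kg of steel scrap, x4 = kg of scrap grade C.
Minimize 22.03x1 + 0.3x2 + 0.62x3 + 0.34x4 with:
  998x1 + 5x2 + 1x3 + 2x4 ≥ 1392   (nickel)
  0.1x1 + 3.2x2 + 2.7x3 + 4.6x4 ≥ 3.6   (carbon)
  0.23x2 + 0.23x3 + 0.43x4 ≤ 0.4   (phosphorus)
  4x2 + 3x3 + 4x4 ≥ 3   (silicon)
  x3 ≤ 1.7
  x1, x2, x3, x4 ≥ 0.
At the optimum only nickel briquettes, return scrap are positive (steel scrap, scrap grade C = 0). There the nickel and carbon constraints are tight.
That vertex is x1 = 1.3894, x2 = 1.0816.
Cost = 22.03·1.3894 + 0.3·1.0816 = 30.9330.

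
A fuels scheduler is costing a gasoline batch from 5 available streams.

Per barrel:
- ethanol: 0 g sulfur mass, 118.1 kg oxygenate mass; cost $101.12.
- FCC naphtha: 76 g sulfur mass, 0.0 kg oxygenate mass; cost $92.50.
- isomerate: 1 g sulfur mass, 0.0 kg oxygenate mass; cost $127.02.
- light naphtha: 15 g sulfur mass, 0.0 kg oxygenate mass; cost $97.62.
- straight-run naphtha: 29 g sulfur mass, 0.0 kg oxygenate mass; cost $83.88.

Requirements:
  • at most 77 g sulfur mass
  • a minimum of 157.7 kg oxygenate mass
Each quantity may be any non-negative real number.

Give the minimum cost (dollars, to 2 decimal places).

$135.03

Let x1 = barrels of ethanol, x2 = barrels of FCC naphtha, x3 = barrels of isomerate, x4 = barrels of light naphtha, x5 = barrels of straight-run naphtha.
Minimise 101.12x1 + 92.5x2 + 127.02x3 + 97.62x4 + 83.88x5 with:
  76x2 + 1x3 + 15x4 + 29x5 ≤ 77   (sulfur mass)
  118.1x1 ≥ 157.7   (oxygenate mass)
  x1, x2, x3, x4, x5 ≥ 0.
The cheapest feasible vertex uses only ethanol; FCC naphtha, isomerate, light naphtha, straight-run naphtha are not used. Binding constraint: oxygenate mass.
Optimal quantities: ethanol = 1.3353 barrels.
Objective = 101.12·1.3353 = 135.0255.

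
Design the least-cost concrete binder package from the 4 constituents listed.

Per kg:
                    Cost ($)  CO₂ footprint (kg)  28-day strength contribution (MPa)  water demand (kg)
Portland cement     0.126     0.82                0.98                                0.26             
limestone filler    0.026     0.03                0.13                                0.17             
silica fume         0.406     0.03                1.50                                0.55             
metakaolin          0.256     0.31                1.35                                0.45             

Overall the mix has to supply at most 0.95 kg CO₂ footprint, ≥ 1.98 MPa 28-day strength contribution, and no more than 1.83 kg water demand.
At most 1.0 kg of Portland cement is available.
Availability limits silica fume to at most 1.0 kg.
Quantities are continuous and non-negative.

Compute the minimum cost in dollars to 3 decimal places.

This is a linear program. Let x1 = kg of Portland cement, x2 = kg of limestone filler, x3 = kg of silica fume, x4 = kg of metakaolin.
min 0.126x1 + 0.026x2 + 0.406x3 + 0.256x4 with:
  0.82x1 + 0.03x2 + 0.03x3 + 0.31x4 ≤ 0.95   (CO₂ footprint)
  0.98x1 + 0.13x2 + 1.5x3 + 1.35x4 ≥ 1.98   (28-day strength contribution)
  0.26x1 + 0.17x2 + 0.55x3 + 0.45x4 ≤ 1.83   (water demand)
  x1 ≤ 1
  x3 ≤ 1
  x1, x2, x3, x4 ≥ 0.
The minimum-cost mix takes nothing from limestone filler, silica fume — only Portland cement, metakaolin. The CO₂ footprint and 28-day strength contribution requirements are met with equality.
Optimal quantities: Portland cement = 0.8325 kg, metakaolin = 0.8623 kg.
Hence cost = 0.126·0.8325 + 0.256·0.8623 = $0.32564.

$0.326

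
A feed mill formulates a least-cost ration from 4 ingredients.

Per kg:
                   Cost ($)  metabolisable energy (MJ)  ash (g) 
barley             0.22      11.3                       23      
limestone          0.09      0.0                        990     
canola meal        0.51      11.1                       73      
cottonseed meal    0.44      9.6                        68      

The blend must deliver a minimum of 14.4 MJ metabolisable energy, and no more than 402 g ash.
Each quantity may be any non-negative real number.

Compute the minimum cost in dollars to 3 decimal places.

$0.280

Treat it as an LP. Let x1 = kg of barley, x2 = kg of limestone, x3 = kg of canola meal, x4 = kg of cottonseed meal.
Minimise 0.22x1 + 0.09x2 + 0.51x3 + 0.44x4 with:
  11.3x1 + 11.1x3 + 9.6x4 ≥ 14.4   (metabolisable energy)
  23x1 + 990x2 + 73x3 + 68x4 ≤ 402   (ash)
  x1, x2, x3, x4 ≥ 0.
The cheapest feasible vertex uses only barley; limestone, canola meal, cottonseed meal are not used. The metabolisable energy requirement is met with equality.
So barley = 1.274 kg.
Cost = 0.22·1.274 = 0.28028.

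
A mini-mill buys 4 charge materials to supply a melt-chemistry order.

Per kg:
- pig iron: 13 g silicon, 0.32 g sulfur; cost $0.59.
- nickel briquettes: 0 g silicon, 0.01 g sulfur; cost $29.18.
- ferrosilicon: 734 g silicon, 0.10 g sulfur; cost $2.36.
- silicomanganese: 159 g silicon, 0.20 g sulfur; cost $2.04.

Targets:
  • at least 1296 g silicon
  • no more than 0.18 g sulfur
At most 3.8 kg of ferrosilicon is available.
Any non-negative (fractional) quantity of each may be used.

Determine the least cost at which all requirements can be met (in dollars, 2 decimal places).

Let x1 = kg of pig iron, x2 = kg of nickel briquettes, x3 = kg of ferrosilicon, x4 = kg of silicomanganese.
Minimize 0.59x1 + 29.18x2 + 2.36x3 + 2.04x4 s.t.:
  13x1 + 734x3 + 159x4 ≥ 1296   (silicon)
  0.32x1 + 0.01x2 + 0.1x3 + 0.2x4 ≤ 0.18   (sulfur)
  x3 ≤ 3.8
  x1, x2, x3, x4 ≥ 0.
At the optimum only ferrosilicon is positive (pig iron, nickel briquettes, silicomanganese = 0). The silicon requirement is met with equality.
Optimal quantities: ferrosilicon = 1.766 kg.
Cost = 2.36·1.766 = 4.1678.

$4.17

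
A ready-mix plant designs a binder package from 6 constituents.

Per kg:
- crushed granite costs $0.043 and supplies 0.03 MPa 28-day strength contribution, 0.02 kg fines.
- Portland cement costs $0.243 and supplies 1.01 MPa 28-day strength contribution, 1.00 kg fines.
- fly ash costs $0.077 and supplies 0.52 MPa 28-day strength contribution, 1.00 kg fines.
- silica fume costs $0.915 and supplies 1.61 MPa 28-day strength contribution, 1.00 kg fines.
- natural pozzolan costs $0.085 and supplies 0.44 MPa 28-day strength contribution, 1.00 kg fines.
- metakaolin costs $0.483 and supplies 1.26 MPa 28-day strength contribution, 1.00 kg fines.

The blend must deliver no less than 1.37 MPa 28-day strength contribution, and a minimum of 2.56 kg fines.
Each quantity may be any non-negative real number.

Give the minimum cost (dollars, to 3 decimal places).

$0.203

This is a linear program. Let x1 = kg of crushed granite, x2 = kg of Portland cement, x3 = kg of fly ash, x4 = kg of silica fume, x5 = kg of natural pozzolan, x6 = kg of metakaolin.
Minimise 0.043x1 + 0.243x2 + 0.077x3 + 0.915x4 + 0.085x5 + 0.483x6 subject to:
  0.03x1 + 1.01x2 + 0.52x3 + 1.61x4 + 0.44x5 + 1.26x6 ≥ 1.37   (28-day strength contribution)
  0.02x1 + 1x2 + 1x3 + 1x4 + 1x5 + 1x6 ≥ 2.56   (fines)
  x1, x2, x3, x4, x5, x6 ≥ 0.
The optimal basis is {fly ash}; crushed granite, Portland cement, silica fume, natural pozzolan, metakaolin drop out. There the 28-day strength contribution constraint is tight.
Solving gives x3 = 2.635.
Total cost: 0.077·2.635 = 0.20290.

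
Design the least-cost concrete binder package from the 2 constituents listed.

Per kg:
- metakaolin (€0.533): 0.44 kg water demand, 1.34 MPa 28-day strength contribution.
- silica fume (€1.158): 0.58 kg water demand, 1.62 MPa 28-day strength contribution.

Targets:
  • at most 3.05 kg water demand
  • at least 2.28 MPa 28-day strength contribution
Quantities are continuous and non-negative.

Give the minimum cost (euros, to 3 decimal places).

€0.907

Set it up as a linear program. Let x1 = kg of metakaolin, x2 = kg of silica fume.
Minimise 0.533x1 + 1.158x2 subject to:
  0.44x1 + 0.58x2 ≤ 3.05   (water demand)
  1.34x1 + 1.62x2 ≥ 2.28   (28-day strength contribution)
  x1, x2 ≥ 0.
At the optimum only metakaolin is positive (silica fume = 0). There the 28-day strength contribution constraint is tight.
Optimal quantities: metakaolin = 1.701 kg.
Cost = 0.533·1.701 = 0.90663.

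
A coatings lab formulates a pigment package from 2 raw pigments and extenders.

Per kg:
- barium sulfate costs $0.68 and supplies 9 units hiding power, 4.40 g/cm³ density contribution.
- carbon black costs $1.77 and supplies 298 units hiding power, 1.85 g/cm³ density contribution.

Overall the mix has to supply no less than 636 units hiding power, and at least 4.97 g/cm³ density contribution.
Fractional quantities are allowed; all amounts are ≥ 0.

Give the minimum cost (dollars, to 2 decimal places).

$3.92

Let x1 = kg of barium sulfate, x2 = kg of carbon black.
Minimise 0.68x1 + 1.77x2 s.t.:
  9x1 + 298x2 ≥ 636   (hiding power)
  4.4x1 + 1.85x2 ≥ 4.97   (density contribution)
  x1, x2 ≥ 0.
Both inputs are positive at the optimum. There the hiding power and density contribution constraints are tight.
Solving gives x1 = 0.2352, x2 = 2.127.
Total cost: 0.68·0.2352 + 1.77·2.127 = 3.9247.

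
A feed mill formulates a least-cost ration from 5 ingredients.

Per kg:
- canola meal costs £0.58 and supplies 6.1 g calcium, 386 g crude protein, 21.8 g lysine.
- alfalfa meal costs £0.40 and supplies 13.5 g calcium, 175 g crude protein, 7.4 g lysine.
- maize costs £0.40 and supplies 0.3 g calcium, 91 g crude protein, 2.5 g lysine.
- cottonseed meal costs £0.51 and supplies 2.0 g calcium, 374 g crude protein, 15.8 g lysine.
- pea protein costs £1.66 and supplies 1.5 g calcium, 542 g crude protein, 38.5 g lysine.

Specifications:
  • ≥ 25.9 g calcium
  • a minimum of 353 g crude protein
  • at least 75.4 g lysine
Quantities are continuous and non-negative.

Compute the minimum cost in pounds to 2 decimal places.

Let x1 = kg of canola meal, x2 = kg of alfalfa meal, x3 = kg of maize, x4 = kg of cottonseed meal, x5 = kg of pea protein.
Minimise 0.58x1 + 0.4x2 + 0.4x3 + 0.51x4 + 1.66x5 with:
  6.1x1 + 13.5x2 + 0.3x3 + 2x4 + 1.5x5 ≥ 25.9   (calcium)
  386x1 + 175x2 + 91x3 + 374x4 + 542x5 ≥ 353   (crude protein)
  21.8x1 + 7.4x2 + 2.5x3 + 15.8x4 + 38.5x5 ≥ 75.4   (lysine)
  x1, x2, x3, x4, x5 ≥ 0.
The minimum-cost mix takes nothing from maize, cottonseed meal, pea protein — only canola meal, alfalfa meal. The calcium and lysine requirements are met with equality.
Optimal quantities: canola meal = 3.316 kg, alfalfa meal = 0.4201 kg.
Hence cost = 0.58·3.316 + 0.4·0.4201 = £2.0913.

£2.09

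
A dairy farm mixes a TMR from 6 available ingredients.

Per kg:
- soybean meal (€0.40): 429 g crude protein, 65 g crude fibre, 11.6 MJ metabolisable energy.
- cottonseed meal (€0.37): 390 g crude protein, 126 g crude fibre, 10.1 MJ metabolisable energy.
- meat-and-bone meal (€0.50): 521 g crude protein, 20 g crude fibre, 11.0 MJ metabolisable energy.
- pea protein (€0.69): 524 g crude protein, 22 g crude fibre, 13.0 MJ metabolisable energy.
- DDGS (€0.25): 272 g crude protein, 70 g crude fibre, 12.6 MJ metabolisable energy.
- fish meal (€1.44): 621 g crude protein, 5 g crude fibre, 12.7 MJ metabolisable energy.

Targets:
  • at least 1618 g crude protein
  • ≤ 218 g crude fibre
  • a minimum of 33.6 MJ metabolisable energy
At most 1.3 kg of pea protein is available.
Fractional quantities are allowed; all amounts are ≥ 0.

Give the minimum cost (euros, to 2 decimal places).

This is a linear program. Let x1 = kg of soybean meal, x2 = kg of cottonseed meal, x3 = kg of meat-and-bone meal, x4 = kg of pea protein, x5 = kg of DDGS, x6 = kg of fish meal.
Minimize 0.4x1 + 0.37x2 + 0.5x3 + 0.69x4 + 0.25x5 + 1.44x6 subject to:
  429x1 + 390x2 + 521x3 + 524x4 + 272x5 + 621x6 ≥ 1618   (crude protein)
  65x1 + 126x2 + 20x3 + 22x4 + 70x5 + 5x6 ≤ 218   (crude fibre)
  11.6x1 + 10.1x2 + 11x3 + 13x4 + 12.6x5 + 12.7x6 ≥ 33.6   (metabolisable energy)
  x4 ≤ 1.3
  x1, x2, x3, x4, x5, x6 ≥ 0.
The minimum-cost mix takes nothing from cottonseed meal, pea protein, DDGS, fish meal — only soybean meal, meat-and-bone meal. The crude protein and crude fibre requirements are met with equality.
Solving gives x1 = 3.212, x3 = 0.4607.
Hence cost = 0.4·3.212 + 0.5·0.4607 = €1.5152.

€1.52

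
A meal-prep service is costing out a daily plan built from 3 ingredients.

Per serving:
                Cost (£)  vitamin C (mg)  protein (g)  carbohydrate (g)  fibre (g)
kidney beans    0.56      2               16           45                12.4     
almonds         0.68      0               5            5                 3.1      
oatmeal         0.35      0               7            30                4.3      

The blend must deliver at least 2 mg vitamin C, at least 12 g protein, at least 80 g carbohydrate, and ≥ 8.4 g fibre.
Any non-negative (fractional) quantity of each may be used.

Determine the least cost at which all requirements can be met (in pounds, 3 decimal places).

Let x1 = servings of kidney beans, x2 = servings of almonds, x3 = servings of oatmeal.
Minimize 0.56x1 + 0.68x2 + 0.35x3 with:
  2x1 ≥ 2   (vitamin C)
  16x1 + 5x2 + 7x3 ≥ 12   (protein)
  45x1 + 5x2 + 30x3 ≥ 80   (carbohydrate)
  12.4x1 + 3.1x2 + 4.3x3 ≥ 8.4   (fibre)
  x1, x2, x3 ≥ 0.
The minimum-cost mix takes nothing from almonds — only kidney beans, oatmeal. The vitamin C and carbohydrate requirements are met with equality.
So kidney beans = 1 serving, oatmeal = 1.167 servings.
Objective = 0.56·1 + 0.35·1.167 = 0.96845.

£0.968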